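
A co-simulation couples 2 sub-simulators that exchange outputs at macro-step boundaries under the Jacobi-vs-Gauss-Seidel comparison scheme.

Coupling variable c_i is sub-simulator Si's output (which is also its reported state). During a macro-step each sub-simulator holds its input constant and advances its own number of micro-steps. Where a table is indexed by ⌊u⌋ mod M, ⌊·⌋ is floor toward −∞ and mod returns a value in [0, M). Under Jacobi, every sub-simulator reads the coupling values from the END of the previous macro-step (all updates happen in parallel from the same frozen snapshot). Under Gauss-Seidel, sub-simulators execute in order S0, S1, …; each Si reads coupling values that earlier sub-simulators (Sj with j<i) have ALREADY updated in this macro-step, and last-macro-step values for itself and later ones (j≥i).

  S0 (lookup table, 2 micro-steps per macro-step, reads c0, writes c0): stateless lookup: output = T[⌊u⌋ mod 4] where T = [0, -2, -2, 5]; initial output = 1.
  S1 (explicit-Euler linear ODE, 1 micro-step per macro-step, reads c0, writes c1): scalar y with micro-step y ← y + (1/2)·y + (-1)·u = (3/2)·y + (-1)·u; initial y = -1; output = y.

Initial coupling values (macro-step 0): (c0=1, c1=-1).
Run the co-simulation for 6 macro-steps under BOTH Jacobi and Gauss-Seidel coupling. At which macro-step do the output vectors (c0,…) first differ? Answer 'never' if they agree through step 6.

[Jacobi] macro 1: S0 reads c0=1 → after 2×micro: -2; S1 reads c0=1 → after 1×micro: -5/2 ⇒ (c0=-2, c1=-5/2)
[Jacobi] macro 2: S0 reads c0=-2 → after 2×micro: -2; S1 reads c0=-2 → after 1×micro: -7/4 ⇒ (c0=-2, c1=-7/4)
[Jacobi] macro 3: S0 reads c0=-2 → after 2×micro: -2; S1 reads c0=-2 → after 1×micro: -5/8 ⇒ (c0=-2, c1=-5/8)
[Jacobi] macro 4: S0 reads c0=-2 → after 2×micro: -2; S1 reads c0=-2 → after 1×micro: 17/16 ⇒ (c0=-2, c1=17/16)
[Jacobi] macro 5: S0 reads c0=-2 → after 2×micro: -2; S1 reads c0=-2 → after 1×micro: 115/32 ⇒ (c0=-2, c1=115/32)
[Jacobi] macro 6: S0 reads c0=-2 → after 2×micro: -2; S1 reads c0=-2 → after 1×micro: 473/64 ⇒ (c0=-2, c1=473/64)
[Gauss-Seidel] macro 1: S0 reads c0=1 → after 2×micro: -2; S1 reads c0=-2 → after 1×micro: 1/2 ⇒ (c0=-2, c1=1/2)
[Gauss-Seidel] macro 2: S0 reads c0=-2 → after 2×micro: -2; S1 reads c0=-2 → after 1×micro: 11/4 ⇒ (c0=-2, c1=11/4)
[Gauss-Seidel] macro 3: S0 reads c0=-2 → after 2×micro: -2; S1 reads c0=-2 → after 1×micro: 49/8 ⇒ (c0=-2, c1=49/8)
[Gauss-Seidel] macro 4: S0 reads c0=-2 → after 2×micro: -2; S1 reads c0=-2 → after 1×micro: 179/16 ⇒ (c0=-2, c1=179/16)
[Gauss-Seidel] macro 5: S0 reads c0=-2 → after 2×micro: -2; S1 reads c0=-2 → after 1×micro: 601/32 ⇒ (c0=-2, c1=601/32)
[Gauss-Seidel] macro 6: S0 reads c0=-2 → after 2×micro: -2; S1 reads c0=-2 → after 1×micro: 1931/64 ⇒ (c0=-2, c1=1931/64)

first divergence at macro-step: 1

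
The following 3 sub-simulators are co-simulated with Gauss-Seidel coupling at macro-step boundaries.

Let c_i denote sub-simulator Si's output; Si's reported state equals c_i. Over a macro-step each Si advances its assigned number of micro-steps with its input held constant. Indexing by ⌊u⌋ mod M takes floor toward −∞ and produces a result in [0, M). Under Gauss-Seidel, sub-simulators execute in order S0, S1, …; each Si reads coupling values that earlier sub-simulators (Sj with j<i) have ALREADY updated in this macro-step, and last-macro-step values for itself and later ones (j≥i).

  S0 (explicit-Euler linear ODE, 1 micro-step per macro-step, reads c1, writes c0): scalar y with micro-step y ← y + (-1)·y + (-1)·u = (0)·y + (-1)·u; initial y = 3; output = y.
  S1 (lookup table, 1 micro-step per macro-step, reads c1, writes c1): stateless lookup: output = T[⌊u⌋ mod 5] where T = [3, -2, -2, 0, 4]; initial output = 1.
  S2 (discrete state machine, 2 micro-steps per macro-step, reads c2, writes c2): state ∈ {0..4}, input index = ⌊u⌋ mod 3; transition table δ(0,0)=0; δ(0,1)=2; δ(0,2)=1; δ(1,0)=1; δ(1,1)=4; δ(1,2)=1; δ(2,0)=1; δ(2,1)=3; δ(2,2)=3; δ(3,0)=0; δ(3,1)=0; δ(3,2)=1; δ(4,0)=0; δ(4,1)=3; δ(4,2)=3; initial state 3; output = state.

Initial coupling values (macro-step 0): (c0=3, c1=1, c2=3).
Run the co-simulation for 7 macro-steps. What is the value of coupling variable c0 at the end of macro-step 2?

macro 1: S0 reads c1=1 → after 1×micro: -1; S1 reads c1=1 → after 1×micro: -2; S2 reads c2=3 → after 2×micro: 0 ⇒ (c0=-1, c1=-2, c2=0)
macro 2: S0 reads c1=-2 → after 1×micro: 2; S1 reads c1=-2 → after 1×micro: 0; S2 reads c2=0 → after 2×micro: 0 ⇒ (c0=2, c1=0, c2=0)
macro 3: S0 reads c1=0 → after 1×micro: 0; S1 reads c1=0 → after 1×micro: 3; S2 reads c2=0 → after 2×micro: 0 ⇒ (c0=0, c1=3, c2=0)
macro 4: S0 reads c1=3 → after 1×micro: -3; S1 reads c1=3 → after 1×micro: 0; S2 reads c2=0 → after 2×micro: 0 ⇒ (c0=-3, c1=0, c2=0)
macro 5: S0 reads c1=0 → after 1×micro: 0; S1 reads c1=0 → after 1×micro: 3; S2 reads c2=0 → after 2×micro: 0 ⇒ (c0=0, c1=3, c2=0)
macro 6: S0 reads c1=3 → after 1×micro: -3; S1 reads c1=3 → after 1×micro: 0; S2 reads c2=0 → after 2×micro: 0 ⇒ (c0=-3, c1=0, c2=0)
macro 7: S0 reads c1=0 → after 1×micro: 0; S1 reads c1=0 → after 1×micro: 3; S2 reads c2=0 → after 2×micro: 0 ⇒ (c0=0, c1=3, c2=0)

c0 at macro-step 2 = 2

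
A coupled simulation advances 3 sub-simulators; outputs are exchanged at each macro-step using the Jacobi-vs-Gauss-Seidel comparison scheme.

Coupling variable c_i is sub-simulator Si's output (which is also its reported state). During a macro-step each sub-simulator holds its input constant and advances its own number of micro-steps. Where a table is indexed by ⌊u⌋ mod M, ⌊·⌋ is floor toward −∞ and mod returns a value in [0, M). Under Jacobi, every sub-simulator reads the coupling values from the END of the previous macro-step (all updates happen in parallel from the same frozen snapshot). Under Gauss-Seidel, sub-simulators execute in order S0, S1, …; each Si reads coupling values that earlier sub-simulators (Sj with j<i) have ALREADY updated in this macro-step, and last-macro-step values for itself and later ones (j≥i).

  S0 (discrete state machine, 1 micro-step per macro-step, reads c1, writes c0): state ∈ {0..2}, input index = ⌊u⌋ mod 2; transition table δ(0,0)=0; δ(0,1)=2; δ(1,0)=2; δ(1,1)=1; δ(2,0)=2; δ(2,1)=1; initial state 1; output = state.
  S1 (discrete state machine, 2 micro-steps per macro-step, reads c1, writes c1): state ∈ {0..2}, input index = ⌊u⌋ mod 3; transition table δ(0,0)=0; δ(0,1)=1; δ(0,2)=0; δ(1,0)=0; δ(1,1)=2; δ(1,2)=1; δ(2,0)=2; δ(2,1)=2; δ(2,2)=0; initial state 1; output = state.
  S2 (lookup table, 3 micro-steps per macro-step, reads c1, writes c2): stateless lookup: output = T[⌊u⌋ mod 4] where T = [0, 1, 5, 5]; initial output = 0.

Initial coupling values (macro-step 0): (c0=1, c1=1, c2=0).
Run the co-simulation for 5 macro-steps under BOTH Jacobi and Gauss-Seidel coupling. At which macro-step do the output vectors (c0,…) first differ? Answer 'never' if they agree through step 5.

first divergence at macro-step: 1

[Jacobi] macro 1: S0 reads c1=1 → after 1×micro: 1; S1 reads c1=1 → after 2×micro: 2; S2 reads c1=1 → after 3×micro: 1 ⇒ (c0=1, c1=2, c2=1)
[Jacobi] macro 2: S0 reads c1=2 → after 1×micro: 2; S1 reads c1=2 → after 2×micro: 0; S2 reads c1=2 → after 3×micro: 5 ⇒ (c0=2, c1=0, c2=5)
[Jacobi] macro 3: S0 reads c1=0 → after 1×micro: 2; S1 reads c1=0 → after 2×micro: 0; S2 reads c1=0 → after 3×micro: 0 ⇒ (c0=2, c1=0, c2=0)
[Jacobi] macro 4: S0 reads c1=0 → after 1×micro: 2; S1 reads c1=0 → after 2×micro: 0; S2 reads c1=0 → after 3×micro: 0 ⇒ (c0=2, c1=0, c2=0)
[Jacobi] macro 5: S0 reads c1=0 → after 1×micro: 2; S1 reads c1=0 → after 2×micro: 0; S2 reads c1=0 → after 3×micro: 0 ⇒ (c0=2, c1=0, c2=0)
[Gauss-Seidel] macro 1: S0 reads c1=1 → after 1×micro: 1; S1 reads c1=1 → after 2×micro: 2; S2 reads c1=2 → after 3×micro: 5 ⇒ (c0=1, c1=2, c2=5)
[Gauss-Seidel] macro 2: S0 reads c1=2 → after 1×micro: 2; S1 reads c1=2 → after 2×micro: 0; S2 reads c1=0 → after 3×micro: 0 ⇒ (c0=2, c1=0, c2=0)
[Gauss-Seidel] macro 3: S0 reads c1=0 → after 1×micro: 2; S1 reads c1=0 → after 2×micro: 0; S2 reads c1=0 → after 3×micro: 0 ⇒ (c0=2, c1=0, c2=0)
[Gauss-Seidel] macro 4: S0 reads c1=0 → after 1×micro: 2; S1 reads c1=0 → after 2×micro: 0; S2 reads c1=0 → after 3×micro: 0 ⇒ (c0=2, c1=0, c2=0)
[Gauss-Seidel] macro 5: S0 reads c1=0 → after 1×micro: 2; S1 reads c1=0 → after 2×micro: 0; S2 reads c1=0 → after 3×micro: 0 ⇒ (c0=2, c1=0, c2=0)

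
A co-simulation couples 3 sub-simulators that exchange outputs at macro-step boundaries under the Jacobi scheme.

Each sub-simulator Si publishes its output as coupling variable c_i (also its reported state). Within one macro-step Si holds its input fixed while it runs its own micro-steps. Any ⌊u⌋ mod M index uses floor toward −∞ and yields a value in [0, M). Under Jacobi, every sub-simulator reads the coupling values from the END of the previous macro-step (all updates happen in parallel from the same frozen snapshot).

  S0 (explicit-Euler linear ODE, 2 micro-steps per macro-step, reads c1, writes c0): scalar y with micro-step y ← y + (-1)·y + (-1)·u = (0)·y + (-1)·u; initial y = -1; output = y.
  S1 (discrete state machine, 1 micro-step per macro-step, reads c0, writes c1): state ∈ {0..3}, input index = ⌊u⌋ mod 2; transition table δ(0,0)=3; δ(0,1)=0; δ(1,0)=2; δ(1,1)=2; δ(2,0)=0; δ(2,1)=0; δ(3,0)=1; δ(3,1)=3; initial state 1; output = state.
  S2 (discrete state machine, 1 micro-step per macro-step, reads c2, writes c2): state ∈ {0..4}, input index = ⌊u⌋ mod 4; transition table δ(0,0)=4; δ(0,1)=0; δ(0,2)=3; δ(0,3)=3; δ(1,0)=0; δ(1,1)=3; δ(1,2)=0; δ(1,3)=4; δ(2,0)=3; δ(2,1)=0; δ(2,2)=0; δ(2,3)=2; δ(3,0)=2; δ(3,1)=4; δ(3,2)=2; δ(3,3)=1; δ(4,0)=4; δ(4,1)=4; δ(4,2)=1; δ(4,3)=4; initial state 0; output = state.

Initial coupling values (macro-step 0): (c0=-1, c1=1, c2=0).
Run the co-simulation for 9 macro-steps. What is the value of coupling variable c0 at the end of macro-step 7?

c0 at macro-step 7 = 0

macro 1: S0 reads c1=1 → after 2×micro: -1; S1 reads c0=-1 → after 1×micro: 2; S2 reads c2=0 → after 1×micro: 4 ⇒ (c0=-1, c1=2, c2=4)
macro 2: S0 reads c1=2 → after 2×micro: -2; S1 reads c0=-1 → after 1×micro: 0; S2 reads c2=4 → after 1×micro: 4 ⇒ (c0=-2, c1=0, c2=4)
macro 3: S0 reads c1=0 → after 2×micro: 0; S1 reads c0=-2 → after 1×micro: 3; S2 reads c2=4 → after 1×micro: 4 ⇒ (c0=0, c1=3, c2=4)
macro 4: S0 reads c1=3 → after 2×micro: -3; S1 reads c0=0 → after 1×micro: 1; S2 reads c2=4 → after 1×micro: 4 ⇒ (c0=-3, c1=1, c2=4)
macro 5: S0 reads c1=1 → after 2×micro: -1; S1 reads c0=-3 → after 1×micro: 2; S2 reads c2=4 → after 1×micro: 4 ⇒ (c0=-1, c1=2, c2=4)
macro 6: S0 reads c1=2 → after 2×micro: -2; S1 reads c0=-1 → after 1×micro: 0; S2 reads c2=4 → after 1×micro: 4 ⇒ (c0=-2, c1=0, c2=4)
macro 7: S0 reads c1=0 → after 2×micro: 0; S1 reads c0=-2 → after 1×micro: 3; S2 reads c2=4 → after 1×micro: 4 ⇒ (c0=0, c1=3, c2=4)
macro 8: S0 reads c1=3 → after 2×micro: -3; S1 reads c0=0 → after 1×micro: 1; S2 reads c2=4 → after 1×micro: 4 ⇒ (c0=-3, c1=1, c2=4)
macro 9: S0 reads c1=1 → after 2×micro: -1; S1 reads c0=-3 → after 1×micro: 2; S2 reads c2=4 → after 1×micro: 4 ⇒ (c0=-1, c1=2, c2=4)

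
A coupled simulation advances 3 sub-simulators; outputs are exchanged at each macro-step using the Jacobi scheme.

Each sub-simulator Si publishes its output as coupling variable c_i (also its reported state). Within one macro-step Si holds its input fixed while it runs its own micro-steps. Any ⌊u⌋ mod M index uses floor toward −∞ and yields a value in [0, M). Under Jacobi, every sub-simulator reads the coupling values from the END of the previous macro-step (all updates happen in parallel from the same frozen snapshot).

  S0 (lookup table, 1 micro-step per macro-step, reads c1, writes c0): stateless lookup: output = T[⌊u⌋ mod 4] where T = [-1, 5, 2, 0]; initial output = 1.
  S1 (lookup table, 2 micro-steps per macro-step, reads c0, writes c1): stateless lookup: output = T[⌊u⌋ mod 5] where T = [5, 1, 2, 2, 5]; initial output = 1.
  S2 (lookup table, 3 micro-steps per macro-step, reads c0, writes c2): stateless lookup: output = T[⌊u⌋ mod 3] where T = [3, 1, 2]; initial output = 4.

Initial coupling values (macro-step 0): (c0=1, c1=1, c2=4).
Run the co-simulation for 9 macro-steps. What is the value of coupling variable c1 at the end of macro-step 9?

c1 at macro-step 9 = 5

macro 1: S0 reads c1=1 → after 1×micro: 5; S1 reads c0=1 → after 2×micro: 1; S2 reads c0=1 → after 3×micro: 1 ⇒ (c0=5, c1=1, c2=1)
macro 2: S0 reads c1=1 → after 1×micro: 5; S1 reads c0=5 → after 2×micro: 5; S2 reads c0=5 → after 3×micro: 2 ⇒ (c0=5, c1=5, c2=2)
macro 3: S0 reads c1=5 → after 1×micro: 5; S1 reads c0=5 → after 2×micro: 5; S2 reads c0=5 → after 3×micro: 2 ⇒ (c0=5, c1=5, c2=2)
macro 4: S0 reads c1=5 → after 1×micro: 5; S1 reads c0=5 → after 2×micro: 5; S2 reads c0=5 → after 3×micro: 2 ⇒ (c0=5, c1=5, c2=2)
macro 5: S0 reads c1=5 → after 1×micro: 5; S1 reads c0=5 → after 2×micro: 5; S2 reads c0=5 → after 3×micro: 2 ⇒ (c0=5, c1=5, c2=2)
macro 6: S0 reads c1=5 → after 1×micro: 5; S1 reads c0=5 → after 2×micro: 5; S2 reads c0=5 → after 3×micro: 2 ⇒ (c0=5, c1=5, c2=2)
macro 7: S0 reads c1=5 → after 1×micro: 5; S1 reads c0=5 → after 2×micro: 5; S2 reads c0=5 → after 3×micro: 2 ⇒ (c0=5, c1=5, c2=2)
macro 8: S0 reads c1=5 → after 1×micro: 5; S1 reads c0=5 → after 2×micro: 5; S2 reads c0=5 → after 3×micro: 2 ⇒ (c0=5, c1=5, c2=2)
macro 9: S0 reads c1=5 → after 1×micro: 5; S1 reads c0=5 → after 2×micro: 5; S2 reads c0=5 → after 3×micro: 2 ⇒ (c0=5, c1=5, c2=2)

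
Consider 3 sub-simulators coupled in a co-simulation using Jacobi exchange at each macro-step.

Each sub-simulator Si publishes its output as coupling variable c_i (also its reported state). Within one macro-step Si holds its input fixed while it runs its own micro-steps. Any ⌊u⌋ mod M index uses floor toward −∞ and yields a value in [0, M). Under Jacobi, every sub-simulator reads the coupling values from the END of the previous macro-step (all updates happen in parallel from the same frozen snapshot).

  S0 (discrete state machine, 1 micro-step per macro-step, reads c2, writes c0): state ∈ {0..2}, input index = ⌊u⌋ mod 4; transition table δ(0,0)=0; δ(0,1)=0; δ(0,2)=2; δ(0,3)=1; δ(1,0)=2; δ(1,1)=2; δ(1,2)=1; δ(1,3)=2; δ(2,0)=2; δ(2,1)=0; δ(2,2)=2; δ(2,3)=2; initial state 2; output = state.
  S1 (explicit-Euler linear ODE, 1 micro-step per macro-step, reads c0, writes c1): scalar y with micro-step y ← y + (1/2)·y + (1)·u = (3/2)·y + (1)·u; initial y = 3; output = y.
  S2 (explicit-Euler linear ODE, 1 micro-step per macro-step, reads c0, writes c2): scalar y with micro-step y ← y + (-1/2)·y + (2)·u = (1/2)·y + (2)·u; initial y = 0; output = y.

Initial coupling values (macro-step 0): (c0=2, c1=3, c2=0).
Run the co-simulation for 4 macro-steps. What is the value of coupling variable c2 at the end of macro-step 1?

c2 at macro-step 1 = 4

macro 1: S0 reads c2=0 → after 1×micro: 2; S1 reads c0=2 → after 1×micro: 13/2; S2 reads c0=2 → after 1×micro: 4 ⇒ (c0=2, c1=13/2, c2=4)
macro 2: S0 reads c2=4 → after 1×micro: 2; S1 reads c0=2 → after 1×micro: 47/4; S2 reads c0=2 → after 1×micro: 6 ⇒ (c0=2, c1=47/4, c2=6)
macro 3: S0 reads c2=6 → after 1×micro: 2; S1 reads c0=2 → after 1×micro: 157/8; S2 reads c0=2 → after 1×micro: 7 ⇒ (c0=2, c1=157/8, c2=7)
macro 4: S0 reads c2=7 → after 1×micro: 2; S1 reads c0=2 → after 1×micro: 503/16; S2 reads c0=2 → after 1×micro: 15/2 ⇒ (c0=2, c1=503/16, c2=15/2)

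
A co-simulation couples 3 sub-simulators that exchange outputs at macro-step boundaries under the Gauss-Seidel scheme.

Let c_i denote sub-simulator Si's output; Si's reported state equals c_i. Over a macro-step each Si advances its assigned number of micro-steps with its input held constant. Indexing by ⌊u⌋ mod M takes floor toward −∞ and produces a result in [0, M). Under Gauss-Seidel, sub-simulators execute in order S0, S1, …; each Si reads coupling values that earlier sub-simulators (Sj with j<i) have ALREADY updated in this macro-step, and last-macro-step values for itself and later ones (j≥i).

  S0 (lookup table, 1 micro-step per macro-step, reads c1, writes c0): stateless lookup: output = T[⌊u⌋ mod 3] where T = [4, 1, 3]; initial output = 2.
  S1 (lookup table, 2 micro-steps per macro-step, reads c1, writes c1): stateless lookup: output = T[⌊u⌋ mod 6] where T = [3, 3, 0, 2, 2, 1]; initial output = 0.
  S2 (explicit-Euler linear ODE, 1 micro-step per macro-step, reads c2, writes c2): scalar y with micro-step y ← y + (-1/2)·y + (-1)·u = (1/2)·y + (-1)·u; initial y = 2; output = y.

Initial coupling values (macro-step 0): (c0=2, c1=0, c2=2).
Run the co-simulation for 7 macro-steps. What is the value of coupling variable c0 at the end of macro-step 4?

macro 1: S0 reads c1=0 → after 1×micro: 4; S1 reads c1=0 → after 2×micro: 3; S2 reads c2=2 → after 1×micro: -1 ⇒ (c0=4, c1=3, c2=-1)
macro 2: S0 reads c1=3 → after 1×micro: 4; S1 reads c1=3 → after 2×micro: 2; S2 reads c2=-1 → after 1×micro: 1/2 ⇒ (c0=4, c1=2, c2=1/2)
macro 3: S0 reads c1=2 → after 1×micro: 3; S1 reads c1=2 → after 2×micro: 0; S2 reads c2=1/2 → after 1×micro: -1/4 ⇒ (c0=3, c1=0, c2=-1/4)
macro 4: S0 reads c1=0 → after 1×micro: 4; S1 reads c1=0 → after 2×micro: 3; S2 reads c2=-1/4 → after 1×micro: 1/8 ⇒ (c0=4, c1=3, c2=1/8)
macro 5: S0 reads c1=3 → after 1×micro: 4; S1 reads c1=3 → after 2×micro: 2; S2 reads c2=1/8 → after 1×micro: -1/16 ⇒ (c0=4, c1=2, c2=-1/16)
macro 6: S0 reads c1=2 → after 1×micro: 3; S1 reads c1=2 → after 2×micro: 0; S2 reads c2=-1/16 → after 1×micro: 1/32 ⇒ (c0=3, c1=0, c2=1/32)
macro 7: S0 reads c1=0 → after 1×micro: 4; S1 reads c1=0 → after 2×micro: 3; S2 reads c2=1/32 → after 1×micro: -1/64 ⇒ (c0=4, c1=3, c2=-1/64)

c0 at macro-step 4 = 4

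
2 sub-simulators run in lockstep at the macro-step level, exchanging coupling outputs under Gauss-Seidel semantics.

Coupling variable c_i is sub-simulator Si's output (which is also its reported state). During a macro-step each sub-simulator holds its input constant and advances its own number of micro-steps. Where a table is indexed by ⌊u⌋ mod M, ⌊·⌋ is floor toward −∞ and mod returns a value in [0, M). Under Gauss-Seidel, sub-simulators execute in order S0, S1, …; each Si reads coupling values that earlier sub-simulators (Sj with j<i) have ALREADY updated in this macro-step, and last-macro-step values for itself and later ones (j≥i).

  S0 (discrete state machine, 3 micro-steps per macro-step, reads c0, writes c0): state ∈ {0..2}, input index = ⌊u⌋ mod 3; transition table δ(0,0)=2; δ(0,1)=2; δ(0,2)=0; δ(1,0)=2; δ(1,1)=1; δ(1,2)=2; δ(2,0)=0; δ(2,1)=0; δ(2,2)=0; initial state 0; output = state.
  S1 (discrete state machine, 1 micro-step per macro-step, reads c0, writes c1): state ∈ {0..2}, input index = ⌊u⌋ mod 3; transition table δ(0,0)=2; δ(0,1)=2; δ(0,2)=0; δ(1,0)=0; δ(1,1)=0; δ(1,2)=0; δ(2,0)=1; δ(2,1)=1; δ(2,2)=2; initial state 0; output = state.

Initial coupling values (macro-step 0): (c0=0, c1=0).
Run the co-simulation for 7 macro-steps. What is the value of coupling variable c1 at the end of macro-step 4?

macro 1: S0 reads c0=0 → after 3×micro: 2; S1 reads c0=2 → after 1×micro: 0 ⇒ (c0=2, c1=0)
macro 2: S0 reads c0=2 → after 3×micro: 0; S1 reads c0=0 → after 1×micro: 2 ⇒ (c0=0, c1=2)
macro 3: S0 reads c0=0 → after 3×micro: 2; S1 reads c0=2 → after 1×micro: 2 ⇒ (c0=2, c1=2)
macro 4: S0 reads c0=2 → after 3×micro: 0; S1 reads c0=0 → after 1×micro: 1 ⇒ (c0=0, c1=1)
macro 5: S0 reads c0=0 → after 3×micro: 2; S1 reads c0=2 → after 1×micro: 0 ⇒ (c0=2, c1=0)
macro 6: S0 reads c0=2 → after 3×micro: 0; S1 reads c0=0 → after 1×micro: 2 ⇒ (c0=0, c1=2)
macro 7: S0 reads c0=0 → after 3×micro: 2; S1 reads c0=2 → after 1×micro: 2 ⇒ (c0=2, c1=2)

c1 at macro-step 4 = 1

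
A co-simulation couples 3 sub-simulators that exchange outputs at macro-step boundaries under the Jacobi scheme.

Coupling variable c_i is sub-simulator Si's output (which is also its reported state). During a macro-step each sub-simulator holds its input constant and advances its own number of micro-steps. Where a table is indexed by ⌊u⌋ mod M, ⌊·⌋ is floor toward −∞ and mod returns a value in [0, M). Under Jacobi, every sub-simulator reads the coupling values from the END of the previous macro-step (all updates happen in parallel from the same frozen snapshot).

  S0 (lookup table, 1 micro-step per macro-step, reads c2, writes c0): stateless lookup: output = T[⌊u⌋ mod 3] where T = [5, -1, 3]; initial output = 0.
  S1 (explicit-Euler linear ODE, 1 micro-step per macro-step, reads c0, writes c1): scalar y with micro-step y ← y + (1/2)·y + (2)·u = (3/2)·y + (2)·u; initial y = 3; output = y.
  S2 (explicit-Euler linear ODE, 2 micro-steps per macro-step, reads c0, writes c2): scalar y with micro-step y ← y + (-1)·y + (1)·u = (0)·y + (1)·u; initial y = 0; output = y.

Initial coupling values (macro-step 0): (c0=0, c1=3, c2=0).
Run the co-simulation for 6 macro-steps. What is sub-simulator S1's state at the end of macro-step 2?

macro 1: S0 reads c2=0 → after 1×micro: 5; S1 reads c0=0 → after 1×micro: 9/2; S2 reads c0=0 → after 2×micro: 0 ⇒ (c0=5, c1=9/2, c2=0)
macro 2: S0 reads c2=0 → after 1×micro: 5; S1 reads c0=5 → after 1×micro: 67/4; S2 reads c0=5 → after 2×micro: 5 ⇒ (c0=5, c1=67/4, c2=5)
macro 3: S0 reads c2=5 → after 1×micro: 3; S1 reads c0=5 → after 1×micro: 281/8; S2 reads c0=5 → after 2×micro: 5 ⇒ (c0=3, c1=281/8, c2=5)
macro 4: S0 reads c2=5 → after 1×micro: 3; S1 reads c0=3 → after 1×micro: 939/16; S2 reads c0=3 → after 2×micro: 3 ⇒ (c0=3, c1=939/16, c2=3)
macro 5: S0 reads c2=3 → after 1×micro: 5; S1 reads c0=3 → after 1×micro: 3009/32; S2 reads c0=3 → after 2×micro: 3 ⇒ (c0=5, c1=3009/32, c2=3)
macro 6: S0 reads c2=3 → after 1×micro: 5; S1 reads c0=5 → after 1×micro: 9667/64; S2 reads c0=5 → after 2×micro: 5 ⇒ (c0=5, c1=9667/64, c2=5)

S1 state at macro-step 2 = 67/4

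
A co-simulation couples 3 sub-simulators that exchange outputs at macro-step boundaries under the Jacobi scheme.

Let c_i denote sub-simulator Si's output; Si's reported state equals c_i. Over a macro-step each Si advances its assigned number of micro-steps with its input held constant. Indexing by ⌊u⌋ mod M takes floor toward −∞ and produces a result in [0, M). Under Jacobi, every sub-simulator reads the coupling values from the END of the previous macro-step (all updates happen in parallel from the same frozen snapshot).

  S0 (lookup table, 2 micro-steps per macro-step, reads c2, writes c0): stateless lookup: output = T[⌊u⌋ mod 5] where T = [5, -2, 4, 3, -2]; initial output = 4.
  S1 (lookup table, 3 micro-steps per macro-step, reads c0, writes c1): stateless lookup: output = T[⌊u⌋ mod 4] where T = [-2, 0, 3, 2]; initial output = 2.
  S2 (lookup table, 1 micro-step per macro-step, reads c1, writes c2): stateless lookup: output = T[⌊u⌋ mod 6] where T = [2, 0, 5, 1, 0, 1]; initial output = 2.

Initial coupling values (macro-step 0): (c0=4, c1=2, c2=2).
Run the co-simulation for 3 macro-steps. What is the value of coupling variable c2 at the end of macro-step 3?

c2 at macro-step 3 = 0

macro 1: S0 reads c2=2 → after 2×micro: 4; S1 reads c0=4 → after 3×micro: -2; S2 reads c1=2 → after 1×micro: 5 ⇒ (c0=4, c1=-2, c2=5)
macro 2: S0 reads c2=5 → after 2×micro: 5; S1 reads c0=4 → after 3×micro: -2; S2 reads c1=-2 → after 1×micro: 0 ⇒ (c0=5, c1=-2, c2=0)
macro 3: S0 reads c2=0 → after 2×micro: 5; S1 reads c0=5 → after 3×micro: 0; S2 reads c1=-2 → after 1×micro: 0 ⇒ (c0=5, c1=0, c2=0)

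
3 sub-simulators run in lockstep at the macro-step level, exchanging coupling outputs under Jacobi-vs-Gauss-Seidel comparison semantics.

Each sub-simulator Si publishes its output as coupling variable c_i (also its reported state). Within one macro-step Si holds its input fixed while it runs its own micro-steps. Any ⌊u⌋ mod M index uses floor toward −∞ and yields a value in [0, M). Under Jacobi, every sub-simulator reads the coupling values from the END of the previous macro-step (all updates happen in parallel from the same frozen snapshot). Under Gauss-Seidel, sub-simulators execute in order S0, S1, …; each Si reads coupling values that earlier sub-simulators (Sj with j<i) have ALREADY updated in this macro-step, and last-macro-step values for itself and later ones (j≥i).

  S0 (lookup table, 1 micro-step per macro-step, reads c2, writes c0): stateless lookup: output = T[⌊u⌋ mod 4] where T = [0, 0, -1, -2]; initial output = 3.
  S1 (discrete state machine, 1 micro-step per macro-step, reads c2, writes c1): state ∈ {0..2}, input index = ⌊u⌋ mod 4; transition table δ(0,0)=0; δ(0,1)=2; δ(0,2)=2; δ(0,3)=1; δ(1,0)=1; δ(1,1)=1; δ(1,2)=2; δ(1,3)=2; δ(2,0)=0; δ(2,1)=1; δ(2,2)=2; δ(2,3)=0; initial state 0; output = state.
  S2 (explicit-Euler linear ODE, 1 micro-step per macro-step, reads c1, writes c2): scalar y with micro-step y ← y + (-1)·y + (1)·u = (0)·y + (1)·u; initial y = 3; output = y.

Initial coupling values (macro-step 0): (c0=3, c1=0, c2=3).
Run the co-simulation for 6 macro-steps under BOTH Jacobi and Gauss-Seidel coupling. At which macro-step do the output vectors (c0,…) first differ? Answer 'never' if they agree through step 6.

first divergence at macro-step: 1

[Jacobi] macro 1: S0 reads c2=3 → after 1×micro: -2; S1 reads c2=3 → after 1×micro: 1; S2 reads c1=0 → after 1×micro: 0 ⇒ (c0=-2, c1=1, c2=0)
[Jacobi] macro 2: S0 reads c2=0 → after 1×micro: 0; S1 reads c2=0 → after 1×micro: 1; S2 reads c1=1 → after 1×micro: 1 ⇒ (c0=0, c1=1, c2=1)
[Jacobi] macro 3: S0 reads c2=1 → after 1×micro: 0; S1 reads c2=1 → after 1×micro: 1; S2 reads c1=1 → after 1×micro: 1 ⇒ (c0=0, c1=1, c2=1)
[Jacobi] macro 4: S0 reads c2=1 → after 1×micro: 0; S1 reads c2=1 → after 1×micro: 1; S2 reads c1=1 → after 1×micro: 1 ⇒ (c0=0, c1=1, c2=1)
[Jacobi] macro 5: S0 reads c2=1 → after 1×micro: 0; S1 reads c2=1 → after 1×micro: 1; S2 reads c1=1 → after 1×micro: 1 ⇒ (c0=0, c1=1, c2=1)
[Jacobi] macro 6: S0 reads c2=1 → after 1×micro: 0; S1 reads c2=1 → after 1×micro: 1; S2 reads c1=1 → after 1×micro: 1 ⇒ (c0=0, c1=1, c2=1)
[Gauss-Seidel] macro 1: S0 reads c2=3 → after 1×micro: -2; S1 reads c2=3 → after 1×micro: 1; S2 reads c1=1 → after 1×micro: 1 ⇒ (c0=-2, c1=1, c2=1)
[Gauss-Seidel] macro 2: S0 reads c2=1 → after 1×micro: 0; S1 reads c2=1 → after 1×micro: 1; S2 reads c1=1 → after 1×micro: 1 ⇒ (c0=0, c1=1, c2=1)
[Gauss-Seidel] macro 3: S0 reads c2=1 → after 1×micro: 0; S1 reads c2=1 → after 1×micro: 1; S2 reads c1=1 → after 1×micro: 1 ⇒ (c0=0, c1=1, c2=1)
[Gauss-Seidel] macro 4: S0 reads c2=1 → after 1×micro: 0; S1 reads c2=1 → after 1×micro: 1; S2 reads c1=1 → after 1×micro: 1 ⇒ (c0=0, c1=1, c2=1)
[Gauss-Seidel] macro 5: S0 reads c2=1 → after 1×micro: 0; S1 reads c2=1 → after 1×micro: 1; S2 reads c1=1 → after 1×micro: 1 ⇒ (c0=0, c1=1, c2=1)
[Gauss-Seidel] macro 6: S0 reads c2=1 → after 1×micro: 0; S1 reads c2=1 → after 1×micro: 1; S2 reads c1=1 → after 1×micro: 1 ⇒ (c0=0, c1=1, c2=1)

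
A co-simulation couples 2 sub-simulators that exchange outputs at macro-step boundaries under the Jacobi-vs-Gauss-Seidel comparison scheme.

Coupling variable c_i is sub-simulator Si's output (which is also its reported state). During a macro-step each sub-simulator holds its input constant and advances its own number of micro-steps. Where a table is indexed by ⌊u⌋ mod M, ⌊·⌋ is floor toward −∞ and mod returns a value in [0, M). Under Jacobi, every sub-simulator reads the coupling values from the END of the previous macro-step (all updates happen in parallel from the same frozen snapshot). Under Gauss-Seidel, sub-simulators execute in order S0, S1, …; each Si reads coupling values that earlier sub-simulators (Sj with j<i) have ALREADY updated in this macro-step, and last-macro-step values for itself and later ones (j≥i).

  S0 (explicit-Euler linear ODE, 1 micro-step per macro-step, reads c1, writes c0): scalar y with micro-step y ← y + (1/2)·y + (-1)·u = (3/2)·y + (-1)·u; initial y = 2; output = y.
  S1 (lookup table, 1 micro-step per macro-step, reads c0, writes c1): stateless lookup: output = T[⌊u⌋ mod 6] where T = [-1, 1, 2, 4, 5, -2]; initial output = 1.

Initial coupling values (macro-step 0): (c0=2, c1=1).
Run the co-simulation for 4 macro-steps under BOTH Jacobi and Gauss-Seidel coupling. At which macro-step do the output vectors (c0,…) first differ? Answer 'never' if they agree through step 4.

[Jacobi] macro 1: S0 reads c1=1 → after 1×micro: 2; S1 reads c0=2 → after 1×micro: 2 ⇒ (c0=2, c1=2)
[Jacobi] macro 2: S0 reads c1=2 → after 1×micro: 1; S1 reads c0=2 → after 1×micro: 2 ⇒ (c0=1, c1=2)
[Jacobi] macro 3: S0 reads c1=2 → after 1×micro: -1/2; S1 reads c0=1 → after 1×micro: 1 ⇒ (c0=-1/2, c1=1)
[Jacobi] macro 4: S0 reads c1=1 → after 1×micro: -7/4; S1 reads c0=-1/2 → after 1×micro: -2 ⇒ (c0=-7/4, c1=-2)
[Gauss-Seidel] macro 1: S0 reads c1=1 → after 1×micro: 2; S1 reads c0=2 → after 1×micro: 2 ⇒ (c0=2, c1=2)
[Gauss-Seidel] macro 2: S0 reads c1=2 → after 1×micro: 1; S1 reads c0=1 → after 1×micro: 1 ⇒ (c0=1, c1=1)
[Gauss-Seidel] macro 3: S0 reads c1=1 → after 1×micro: 1/2; S1 reads c0=1/2 → after 1×micro: -1 ⇒ (c0=1/2, c1=-1)
[Gauss-Seidel] macro 4: S0 reads c1=-1 → after 1×micro: 7/4; S1 reads c0=7/4 → after 1×micro: 1 ⇒ (c0=7/4, c1=1)

first divergence at macro-step: 2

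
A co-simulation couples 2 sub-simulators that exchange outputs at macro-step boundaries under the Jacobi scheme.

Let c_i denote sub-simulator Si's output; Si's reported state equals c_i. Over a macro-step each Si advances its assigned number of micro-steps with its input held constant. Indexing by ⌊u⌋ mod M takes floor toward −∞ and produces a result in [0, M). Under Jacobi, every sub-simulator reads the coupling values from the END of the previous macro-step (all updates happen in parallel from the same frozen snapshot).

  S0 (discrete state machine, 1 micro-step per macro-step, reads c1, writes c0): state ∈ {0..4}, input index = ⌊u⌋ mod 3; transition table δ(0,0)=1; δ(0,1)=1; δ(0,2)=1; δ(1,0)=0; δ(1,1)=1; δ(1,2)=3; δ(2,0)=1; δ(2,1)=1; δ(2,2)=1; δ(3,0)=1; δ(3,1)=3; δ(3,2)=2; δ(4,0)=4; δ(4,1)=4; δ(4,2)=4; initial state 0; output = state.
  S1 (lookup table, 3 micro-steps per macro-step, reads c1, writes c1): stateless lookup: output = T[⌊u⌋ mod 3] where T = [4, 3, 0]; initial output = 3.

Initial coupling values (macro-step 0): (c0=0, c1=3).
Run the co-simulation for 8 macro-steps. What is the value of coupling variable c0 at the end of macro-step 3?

macro 1: S0 reads c1=3 → after 1×micro: 1; S1 reads c1=3 → after 3×micro: 4 ⇒ (c0=1, c1=4)
macro 2: S0 reads c1=4 → after 1×micro: 1; S1 reads c1=4 → after 3×micro: 3 ⇒ (c0=1, c1=3)
macro 3: S0 reads c1=3 → after 1×micro: 0; S1 reads c1=3 → after 3×micro: 4 ⇒ (c0=0, c1=4)
macro 4: S0 reads c1=4 → after 1×micro: 1; S1 reads c1=4 → after 3×micro: 3 ⇒ (c0=1, c1=3)
macro 5: S0 reads c1=3 → after 1×micro: 0; S1 reads c1=3 → after 3×micro: 4 ⇒ (c0=0, c1=4)
macro 6: S0 reads c1=4 → after 1×micro: 1; S1 reads c1=4 → after 3×micro: 3 ⇒ (c0=1, c1=3)
macro 7: S0 reads c1=3 → after 1×micro: 0; S1 reads c1=3 → after 3×micro: 4 ⇒ (c0=0, c1=4)
macro 8: S0 reads c1=4 → after 1×micro: 1; S1 reads c1=4 → after 3×micro: 3 ⇒ (c0=1, c1=3)

c0 at macro-step 3 = 0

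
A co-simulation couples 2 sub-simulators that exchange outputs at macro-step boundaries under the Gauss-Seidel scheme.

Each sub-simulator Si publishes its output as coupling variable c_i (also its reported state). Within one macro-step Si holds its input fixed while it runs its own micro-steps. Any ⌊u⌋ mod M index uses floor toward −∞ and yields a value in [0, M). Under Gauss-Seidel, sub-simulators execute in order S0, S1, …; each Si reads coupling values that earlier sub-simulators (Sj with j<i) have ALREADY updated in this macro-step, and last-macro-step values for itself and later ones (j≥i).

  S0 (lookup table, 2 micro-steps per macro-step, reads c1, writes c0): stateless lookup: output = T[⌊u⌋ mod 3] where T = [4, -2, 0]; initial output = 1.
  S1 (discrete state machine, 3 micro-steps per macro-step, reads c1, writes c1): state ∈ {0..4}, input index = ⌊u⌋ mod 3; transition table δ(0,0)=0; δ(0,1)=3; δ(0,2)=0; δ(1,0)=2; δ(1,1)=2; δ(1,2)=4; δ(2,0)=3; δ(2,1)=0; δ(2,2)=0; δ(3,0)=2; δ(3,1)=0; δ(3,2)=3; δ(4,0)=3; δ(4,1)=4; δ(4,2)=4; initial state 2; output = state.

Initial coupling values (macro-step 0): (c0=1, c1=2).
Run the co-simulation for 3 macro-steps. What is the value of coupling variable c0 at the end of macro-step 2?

c0 at macro-step 2 = 4

macro 1: S0 reads c1=2 → after 2×micro: 0; S1 reads c1=2 → after 3×micro: 0 ⇒ (c0=0, c1=0)
macro 2: S0 reads c1=0 → after 2×micro: 4; S1 reads c1=0 → after 3×micro: 0 ⇒ (c0=4, c1=0)
macro 3: S0 reads c1=0 → after 2×micro: 4; S1 reads c1=0 → after 3×micro: 0 ⇒ (c0=4, c1=0)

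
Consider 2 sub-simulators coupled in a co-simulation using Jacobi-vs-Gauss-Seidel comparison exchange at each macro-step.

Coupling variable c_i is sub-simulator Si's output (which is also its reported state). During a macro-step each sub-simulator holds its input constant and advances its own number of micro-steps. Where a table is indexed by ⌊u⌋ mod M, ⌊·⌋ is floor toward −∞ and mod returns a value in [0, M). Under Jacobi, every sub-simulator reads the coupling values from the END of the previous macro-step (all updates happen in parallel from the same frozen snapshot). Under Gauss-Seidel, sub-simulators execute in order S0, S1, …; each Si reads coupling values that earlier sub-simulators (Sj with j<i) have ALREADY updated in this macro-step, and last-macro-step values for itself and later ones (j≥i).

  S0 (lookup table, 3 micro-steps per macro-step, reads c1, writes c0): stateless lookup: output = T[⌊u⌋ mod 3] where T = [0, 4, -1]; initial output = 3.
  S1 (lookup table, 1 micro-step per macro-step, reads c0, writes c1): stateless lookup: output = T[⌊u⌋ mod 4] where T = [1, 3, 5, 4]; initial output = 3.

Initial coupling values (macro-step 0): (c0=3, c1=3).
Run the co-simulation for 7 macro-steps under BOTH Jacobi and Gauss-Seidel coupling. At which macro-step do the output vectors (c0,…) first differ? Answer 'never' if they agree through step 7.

first divergence at macro-step: 1

[Jacobi] macro 1: S0 reads c1=3 → after 3×micro: 0; S1 reads c0=3 → after 1×micro: 4 ⇒ (c0=0, c1=4)
[Jacobi] macro 2: S0 reads c1=4 → after 3×micro: 4; S1 reads c0=0 → after 1×micro: 1 ⇒ (c0=4, c1=1)
[Jacobi] macro 3: S0 reads c1=1 → after 3×micro: 4; S1 reads c0=4 → after 1×micro: 1 ⇒ (c0=4, c1=1)
[Jacobi] macro 4: S0 reads c1=1 → after 3×micro: 4; S1 reads c0=4 → after 1×micro: 1 ⇒ (c0=4, c1=1)
[Jacobi] macro 5: S0 reads c1=1 → after 3×micro: 4; S1 reads c0=4 → after 1×micro: 1 ⇒ (c0=4, c1=1)
[Jacobi] macro 6: S0 reads c1=1 → after 3×micro: 4; S1 reads c0=4 → after 1×micro: 1 ⇒ (c0=4, c1=1)
[Jacobi] macro 7: S0 reads c1=1 → after 3×micro: 4; S1 reads c0=4 → after 1×micro: 1 ⇒ (c0=4, c1=1)
[Gauss-Seidel] macro 1: S0 reads c1=3 → after 3×micro: 0; S1 reads c0=0 → after 1×micro: 1 ⇒ (c0=0, c1=1)
[Gauss-Seidel] macro 2: S0 reads c1=1 → after 3×micro: 4; S1 reads c0=4 → after 1×micro: 1 ⇒ (c0=4, c1=1)
[Gauss-Seidel] macro 3: S0 reads c1=1 → after 3×micro: 4; S1 reads c0=4 → after 1×micro: 1 ⇒ (c0=4, c1=1)
[Gauss-Seidel] macro 4: S0 reads c1=1 → after 3×micro: 4; S1 reads c0=4 → after 1×micro: 1 ⇒ (c0=4, c1=1)
[Gauss-Seidel] macro 5: S0 reads c1=1 → after 3×micro: 4; S1 reads c0=4 → after 1×micro: 1 ⇒ (c0=4, c1=1)
[Gauss-Seidel] macro 6: S0 reads c1=1 → after 3×micro: 4; S1 reads c0=4 → after 1×micro: 1 ⇒ (c0=4, c1=1)
[Gauss-Seidel] macro 7: S0 reads c1=1 → after 3×micro: 4; S1 reads c0=4 → after 1×micro: 1 ⇒ (c0=4, c1=1)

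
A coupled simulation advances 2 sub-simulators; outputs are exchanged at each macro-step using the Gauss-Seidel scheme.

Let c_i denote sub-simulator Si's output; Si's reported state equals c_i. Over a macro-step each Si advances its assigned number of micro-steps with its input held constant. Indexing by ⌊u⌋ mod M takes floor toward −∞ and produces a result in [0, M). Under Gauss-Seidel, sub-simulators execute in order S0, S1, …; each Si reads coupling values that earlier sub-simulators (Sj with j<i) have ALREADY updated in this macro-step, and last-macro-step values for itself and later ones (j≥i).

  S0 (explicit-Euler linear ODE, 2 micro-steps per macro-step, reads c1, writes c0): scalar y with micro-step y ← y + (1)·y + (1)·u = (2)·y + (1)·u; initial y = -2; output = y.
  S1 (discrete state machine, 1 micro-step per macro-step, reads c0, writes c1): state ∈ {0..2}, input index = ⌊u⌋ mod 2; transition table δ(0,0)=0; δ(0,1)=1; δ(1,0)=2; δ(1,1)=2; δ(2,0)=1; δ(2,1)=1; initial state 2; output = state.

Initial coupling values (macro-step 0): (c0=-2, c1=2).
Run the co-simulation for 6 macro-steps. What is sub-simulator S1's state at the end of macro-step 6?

S1 state at macro-step 6 = 2

macro 1: S0 reads c1=2 → after 2×micro: -2; S1 reads c0=-2 → after 1×micro: 1 ⇒ (c0=-2, c1=1)
macro 2: S0 reads c1=1 → after 2×micro: -5; S1 reads c0=-5 → after 1×micro: 2 ⇒ (c0=-5, c1=2)
macro 3: S0 reads c1=2 → after 2×micro: -14; S1 reads c0=-14 → after 1×micro: 1 ⇒ (c0=-14, c1=1)
macro 4: S0 reads c1=1 → after 2×micro: -53; S1 reads c0=-53 → after 1×micro: 2 ⇒ (c0=-53, c1=2)
macro 5: S0 reads c1=2 → after 2×micro: -206; S1 reads c0=-206 → after 1×micro: 1 ⇒ (c0=-206, c1=1)
macro 6: S0 reads c1=1 → after 2×micro: -821; S1 reads c0=-821 → after 1×micro: 2 ⇒ (c0=-821, c1=2)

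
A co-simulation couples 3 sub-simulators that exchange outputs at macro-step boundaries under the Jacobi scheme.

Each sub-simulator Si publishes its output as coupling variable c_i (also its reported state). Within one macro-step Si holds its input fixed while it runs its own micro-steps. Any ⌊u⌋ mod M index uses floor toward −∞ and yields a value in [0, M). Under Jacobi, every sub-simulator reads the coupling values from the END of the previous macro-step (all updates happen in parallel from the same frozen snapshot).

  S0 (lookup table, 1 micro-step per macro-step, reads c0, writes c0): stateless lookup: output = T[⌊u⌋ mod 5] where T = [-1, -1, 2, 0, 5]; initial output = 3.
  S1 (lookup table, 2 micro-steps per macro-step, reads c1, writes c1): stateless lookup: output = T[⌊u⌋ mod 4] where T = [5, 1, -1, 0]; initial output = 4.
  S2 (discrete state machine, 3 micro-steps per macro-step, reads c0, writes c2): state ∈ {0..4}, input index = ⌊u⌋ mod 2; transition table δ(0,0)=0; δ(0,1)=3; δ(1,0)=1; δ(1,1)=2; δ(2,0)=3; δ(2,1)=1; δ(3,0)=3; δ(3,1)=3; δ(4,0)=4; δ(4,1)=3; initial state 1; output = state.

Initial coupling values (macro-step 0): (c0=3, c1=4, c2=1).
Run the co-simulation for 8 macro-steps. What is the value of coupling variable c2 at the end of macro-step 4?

c2 at macro-step 4 = 3

macro 1: S0 reads c0=3 → after 1×micro: 0; S1 reads c1=4 → after 2×micro: 5; S2 reads c0=3 → after 3×micro: 2 ⇒ (c0=0, c1=5, c2=2)
macro 2: S0 reads c0=0 → after 1×micro: -1; S1 reads c1=5 → after 2×micro: 1; S2 reads c0=0 → after 3×micro: 3 ⇒ (c0=-1, c1=1, c2=3)
macro 3: S0 reads c0=-1 → after 1×micro: 5; S1 reads c1=1 → after 2×micro: 1; S2 reads c0=-1 → after 3×micro: 3 ⇒ (c0=5, c1=1, c2=3)
macro 4: S0 reads c0=5 → after 1×micro: -1; S1 reads c1=1 → after 2×micro: 1; S2 reads c0=5 → after 3×micro: 3 ⇒ (c0=-1, c1=1, c2=3)
macro 5: S0 reads c0=-1 → after 1×micro: 5; S1 reads c1=1 → after 2×micro: 1; S2 reads c0=-1 → after 3×micro: 3 ⇒ (c0=5, c1=1, c2=3)
macro 6: S0 reads c0=5 → after 1×micro: -1; S1 reads c1=1 → after 2×micro: 1; S2 reads c0=5 → after 3×micro: 3 ⇒ (c0=-1, c1=1, c2=3)
macro 7: S0 reads c0=-1 → after 1×micro: 5; S1 reads c1=1 → after 2×micro: 1; S2 reads c0=-1 → after 3×micro: 3 ⇒ (c0=5, c1=1, c2=3)
macro 8: S0 reads c0=5 → after 1×micro: -1; S1 reads c1=1 → after 2×micro: 1; S2 reads c0=5 → after 3×micro: 3 ⇒ (c0=-1, c1=1, c2=3)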